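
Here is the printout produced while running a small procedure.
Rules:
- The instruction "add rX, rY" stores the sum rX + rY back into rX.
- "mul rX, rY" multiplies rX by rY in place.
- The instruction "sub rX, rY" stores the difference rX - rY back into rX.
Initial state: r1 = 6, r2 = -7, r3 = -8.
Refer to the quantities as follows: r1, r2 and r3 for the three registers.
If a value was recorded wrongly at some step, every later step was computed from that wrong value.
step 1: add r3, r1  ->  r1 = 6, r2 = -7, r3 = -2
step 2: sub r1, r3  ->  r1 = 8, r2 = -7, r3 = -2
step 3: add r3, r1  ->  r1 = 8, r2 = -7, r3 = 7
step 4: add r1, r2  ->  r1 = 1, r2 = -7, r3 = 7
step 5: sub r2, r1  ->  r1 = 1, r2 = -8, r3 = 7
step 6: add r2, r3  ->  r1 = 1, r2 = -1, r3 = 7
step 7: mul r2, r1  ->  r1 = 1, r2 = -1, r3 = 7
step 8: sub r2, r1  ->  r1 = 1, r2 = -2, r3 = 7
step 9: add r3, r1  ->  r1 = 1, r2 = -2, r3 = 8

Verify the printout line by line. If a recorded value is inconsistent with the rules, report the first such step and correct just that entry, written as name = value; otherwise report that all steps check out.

step 3, r3 = 6

Recomputing the run from the initial state:
step 1: r1 = 6, r2 = -7, r3 = -2
step 2: r1 = 8, r2 = -7, r3 = -2
step 3: r1 = 8, r2 = -7, r3 = 6
step 4: r1 = 1, r2 = -7, r3 = 6
step 5: r1 = 1, r2 = -8, r3 = 6
step 6: r1 = 1, r2 = -2, r3 = 6
step 7: r1 = 1, r2 = -2, r3 = 6
step 8: r1 = 1, r2 = -3, r3 = 6
step 9: r1 = 1, r2 = -3, r3 = 7
The first disagreement with the printout is at step 3, where the value should be r3 = 6.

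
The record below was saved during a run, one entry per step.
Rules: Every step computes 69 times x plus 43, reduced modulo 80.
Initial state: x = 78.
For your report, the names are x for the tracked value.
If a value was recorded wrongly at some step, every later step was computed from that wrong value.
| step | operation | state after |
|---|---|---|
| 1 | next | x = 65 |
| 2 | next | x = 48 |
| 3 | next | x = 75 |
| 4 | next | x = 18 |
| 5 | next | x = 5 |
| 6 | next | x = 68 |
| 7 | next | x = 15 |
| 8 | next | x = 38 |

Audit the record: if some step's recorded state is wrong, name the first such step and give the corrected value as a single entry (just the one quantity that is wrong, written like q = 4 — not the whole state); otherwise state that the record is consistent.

1. x = (69*78 + 43) mod 80 = 65 (exactly as logged)
2. x = (69*65 + 43) mod 80 = 48 (consistent with the record)
3. x = (69*48 + 43) mod 80 = 75 (confirmed correct)
4. x = (69*75 + 43) mod 80 = 18 (agrees with the record)
5. x = (69*18 + 43) mod 80 = 5 (confirmed correct)
6. x = (69*5 + 43) mod 80 = 68 (in agreement)
7. x = (69*68 + 43) mod 80 = 15 (consistent with the record)
8. x = (69*15 + 43) mod 80 = 38 (same as recorded)
All steps check out; nothing to correct.

no error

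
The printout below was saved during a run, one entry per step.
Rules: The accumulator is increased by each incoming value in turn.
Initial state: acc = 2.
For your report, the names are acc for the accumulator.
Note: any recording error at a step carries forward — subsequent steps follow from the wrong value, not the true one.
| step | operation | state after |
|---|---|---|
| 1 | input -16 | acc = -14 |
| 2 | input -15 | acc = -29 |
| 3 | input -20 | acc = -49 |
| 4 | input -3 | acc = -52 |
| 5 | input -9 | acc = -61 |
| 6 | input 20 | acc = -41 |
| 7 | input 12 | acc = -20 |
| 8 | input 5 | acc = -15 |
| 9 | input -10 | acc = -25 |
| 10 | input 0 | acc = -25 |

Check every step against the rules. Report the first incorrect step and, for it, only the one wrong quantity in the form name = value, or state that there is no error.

Recomputing the run from the initial state:
step 1: acc = -14
step 2: acc = -29
step 3: acc = -49
step 4: acc = -52
step 5: acc = -61
step 6: acc = -41
step 7: acc = -29
step 8: acc = -24
step 9: acc = -34
step 10: acc = -34
The first disagreement with the printout is at step 7, where the value should be acc = -29.

step 7, acc = -29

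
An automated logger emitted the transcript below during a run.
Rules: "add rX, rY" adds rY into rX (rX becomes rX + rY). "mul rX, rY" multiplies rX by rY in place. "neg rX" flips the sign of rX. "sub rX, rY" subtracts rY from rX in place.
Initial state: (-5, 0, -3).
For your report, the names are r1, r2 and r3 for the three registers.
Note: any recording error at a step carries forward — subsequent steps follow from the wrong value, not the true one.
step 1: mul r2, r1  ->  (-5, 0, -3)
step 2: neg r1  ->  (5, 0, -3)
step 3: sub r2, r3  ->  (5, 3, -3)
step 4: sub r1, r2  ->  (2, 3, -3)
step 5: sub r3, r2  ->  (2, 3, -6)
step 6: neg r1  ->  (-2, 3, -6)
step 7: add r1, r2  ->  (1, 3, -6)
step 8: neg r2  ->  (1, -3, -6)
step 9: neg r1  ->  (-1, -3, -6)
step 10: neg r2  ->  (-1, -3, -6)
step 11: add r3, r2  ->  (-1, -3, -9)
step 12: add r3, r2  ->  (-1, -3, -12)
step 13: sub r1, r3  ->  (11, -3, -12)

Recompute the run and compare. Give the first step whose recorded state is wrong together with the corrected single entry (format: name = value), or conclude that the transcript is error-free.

step 1: r2 = 0 * -5 = 0 -> confirmed correct
step 2: r1 = -(-5) = 5 -> matches
step 3: r2 = 0 - -3 = 3 -> in agreement
step 4: r1 = 5 - 3 = 2 -> in agreement
step 5: r3 = -3 - 3 = -6 -> verified
step 6: r1 = -(2) = -2 -> no discrepancy
step 7: r1 = -2 + 3 = 1 -> checks out
step 8: r2 = -(3) = -3 -> verified
step 9: r1 = -(1) = -1 -> exactly as logged
step 10: r2 = -(-3) = 3 -> the recorded entry deviates here
So the first discrepancy is step 10, where the right value is r2 = 3.

step 10, r2 = 3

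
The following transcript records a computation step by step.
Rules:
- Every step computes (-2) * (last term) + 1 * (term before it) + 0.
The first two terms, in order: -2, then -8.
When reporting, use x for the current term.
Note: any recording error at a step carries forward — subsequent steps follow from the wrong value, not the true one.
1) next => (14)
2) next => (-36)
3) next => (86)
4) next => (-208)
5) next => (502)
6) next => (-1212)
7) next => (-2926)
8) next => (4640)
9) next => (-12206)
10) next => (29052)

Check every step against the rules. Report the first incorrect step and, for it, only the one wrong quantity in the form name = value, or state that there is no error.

Recomputing the run from the initial state:
step 1: x = 14
step 2: x = -36
step 3: x = 86
step 4: x = -208
step 5: x = 502
step 6: x = -1212
step 7: x = 2926
step 8: x = -7064
step 9: x = 17054
step 10: x = -41172
The first disagreement with the transcript is at step 7, where the value should be x = 2926.

step 7, x = 2926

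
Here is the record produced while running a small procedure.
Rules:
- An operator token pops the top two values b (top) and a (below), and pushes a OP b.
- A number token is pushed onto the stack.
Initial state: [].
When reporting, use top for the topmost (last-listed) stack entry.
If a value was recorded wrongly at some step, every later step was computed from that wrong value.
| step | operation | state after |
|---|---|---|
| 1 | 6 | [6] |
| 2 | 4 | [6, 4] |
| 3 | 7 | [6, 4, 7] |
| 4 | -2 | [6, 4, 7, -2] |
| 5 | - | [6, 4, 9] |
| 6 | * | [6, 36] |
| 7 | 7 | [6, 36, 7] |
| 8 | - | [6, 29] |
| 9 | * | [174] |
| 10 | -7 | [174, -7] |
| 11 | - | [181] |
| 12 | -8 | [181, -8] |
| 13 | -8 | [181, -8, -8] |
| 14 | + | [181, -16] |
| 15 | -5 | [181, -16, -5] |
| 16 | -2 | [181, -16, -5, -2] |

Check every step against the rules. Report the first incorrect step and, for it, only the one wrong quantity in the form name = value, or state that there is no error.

Step 1: push 6: top = 6 — verified.
Step 2: push 4: top = 4 — in agreement.
Step 3: push 7: top = 7 — verified.
Step 4: push -2: top = -2 — no discrepancy.
Step 5: 7 - -2 = 9 — agrees with the record.
Step 6: 4 * 9 = 36 — same as recorded.
Step 7: push 7: top = 7 — same as recorded.
Step 8: 36 - 7 = 29 — in agreement.
Step 9: 6 * 29 = 174 — confirmed correct.
Step 10: push -7: top = -7 — matches.
Step 11: 174 - -7 = 181 — checks out.
Step 12: push -8: top = -8 — checks out.
Step 13: push -8: top = -8 — same as recorded.
Step 14: -8 + -8 = -16 — consistent with the record.
Step 15: push -5: top = -5 — no discrepancy.
Step 16: push -2: top = -2 — in agreement.
The recomputation confirms every line.

no error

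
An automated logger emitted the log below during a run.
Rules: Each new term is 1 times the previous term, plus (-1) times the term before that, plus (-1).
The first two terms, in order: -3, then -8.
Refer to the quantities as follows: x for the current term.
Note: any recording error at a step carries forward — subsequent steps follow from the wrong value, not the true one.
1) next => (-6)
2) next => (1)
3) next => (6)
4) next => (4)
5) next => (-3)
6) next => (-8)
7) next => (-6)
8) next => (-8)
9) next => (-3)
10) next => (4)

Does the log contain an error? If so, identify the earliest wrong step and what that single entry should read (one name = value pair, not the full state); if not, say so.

Recomputing the run from the initial state:
step 1: x = -6
step 2: x = 1
step 3: x = 6
step 4: x = 4
step 5: x = -3
step 6: x = -8
step 7: x = -6
step 8: x = 1
step 9: x = 6
step 10: x = 4
The first disagreement with the log is at step 8, where the value should be x = 1.

step 8, x = 1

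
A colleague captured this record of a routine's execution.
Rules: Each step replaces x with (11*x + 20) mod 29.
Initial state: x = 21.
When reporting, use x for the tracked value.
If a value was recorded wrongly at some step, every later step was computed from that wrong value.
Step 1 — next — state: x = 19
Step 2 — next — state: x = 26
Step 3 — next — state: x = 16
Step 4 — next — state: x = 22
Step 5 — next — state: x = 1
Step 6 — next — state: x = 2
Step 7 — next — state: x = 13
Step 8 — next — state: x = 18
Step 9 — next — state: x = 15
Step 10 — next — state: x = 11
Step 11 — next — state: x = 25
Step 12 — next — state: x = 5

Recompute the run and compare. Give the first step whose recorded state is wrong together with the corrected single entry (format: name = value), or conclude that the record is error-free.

no error

Recomputing the run from the initial state:
step 1: x = 19
step 2: x = 26
step 3: x = 16
step 4: x = 22
step 5: x = 1
step 6: x = 2
step 7: x = 13
step 8: x = 18
step 9: x = 15
step 10: x = 11
step 11: x = 25
step 12: x = 5
This matches the record at every step.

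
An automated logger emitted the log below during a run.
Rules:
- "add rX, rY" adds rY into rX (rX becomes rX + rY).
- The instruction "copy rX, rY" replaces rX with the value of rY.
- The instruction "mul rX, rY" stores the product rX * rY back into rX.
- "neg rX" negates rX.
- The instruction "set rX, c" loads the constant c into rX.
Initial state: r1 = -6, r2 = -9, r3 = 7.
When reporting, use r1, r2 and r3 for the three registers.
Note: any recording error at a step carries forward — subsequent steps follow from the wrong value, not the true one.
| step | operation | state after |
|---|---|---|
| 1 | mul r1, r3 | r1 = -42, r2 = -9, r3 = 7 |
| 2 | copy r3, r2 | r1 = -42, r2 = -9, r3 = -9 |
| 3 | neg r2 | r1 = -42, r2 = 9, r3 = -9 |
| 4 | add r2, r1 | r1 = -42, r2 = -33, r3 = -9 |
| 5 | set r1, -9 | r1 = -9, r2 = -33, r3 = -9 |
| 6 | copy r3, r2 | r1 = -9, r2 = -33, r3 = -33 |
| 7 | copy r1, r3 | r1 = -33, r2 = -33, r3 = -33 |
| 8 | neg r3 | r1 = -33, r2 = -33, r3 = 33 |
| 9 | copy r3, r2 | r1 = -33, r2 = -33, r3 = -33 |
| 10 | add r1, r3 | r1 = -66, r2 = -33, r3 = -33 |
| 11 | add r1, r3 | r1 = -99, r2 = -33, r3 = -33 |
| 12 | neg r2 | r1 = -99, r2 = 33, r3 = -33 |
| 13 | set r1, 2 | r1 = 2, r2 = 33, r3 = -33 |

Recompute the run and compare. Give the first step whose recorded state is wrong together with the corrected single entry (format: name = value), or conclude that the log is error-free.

Step 1: r1 = -6 * 7 = -42 — same as recorded.
Step 2: r3 = -9 — checks out.
Step 3: r2 = -(-9) = 9 — checks out.
Step 4: r2 = 9 + -42 = -33 — no discrepancy.
Step 5: r1 = -9 — consistent with the log.
Step 6: r3 = -33 — agrees with the log.
Step 7: r1 = -33 — no discrepancy.
Step 8: r3 = -(-33) = 33 — same as recorded.
Step 9: r3 = -33 — confirmed correct.
Step 10: r1 = -33 + -33 = -66 — exactly as logged.
Step 11: r1 = -66 + -33 = -99 — verified.
Step 12: r2 = -(-33) = 33 — confirmed correct.
Step 13: r1 = 2 — exactly as logged.
Nothing is out of place; the run is error-free.

no error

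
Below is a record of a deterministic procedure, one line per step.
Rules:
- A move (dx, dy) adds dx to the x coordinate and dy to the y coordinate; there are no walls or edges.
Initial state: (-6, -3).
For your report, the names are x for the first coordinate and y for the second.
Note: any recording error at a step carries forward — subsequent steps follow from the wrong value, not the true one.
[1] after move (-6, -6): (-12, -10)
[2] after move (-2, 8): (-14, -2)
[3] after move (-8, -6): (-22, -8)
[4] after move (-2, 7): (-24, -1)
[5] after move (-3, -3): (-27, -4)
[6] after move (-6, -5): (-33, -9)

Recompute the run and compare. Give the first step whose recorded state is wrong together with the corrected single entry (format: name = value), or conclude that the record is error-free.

step 1: x = -6 + (-6) = -12, y = -3 + (-6) = -9 -> the recorded entry deviates here
The earliest wrong entry is at step 1: it should read y = -9.

step 1, y = -9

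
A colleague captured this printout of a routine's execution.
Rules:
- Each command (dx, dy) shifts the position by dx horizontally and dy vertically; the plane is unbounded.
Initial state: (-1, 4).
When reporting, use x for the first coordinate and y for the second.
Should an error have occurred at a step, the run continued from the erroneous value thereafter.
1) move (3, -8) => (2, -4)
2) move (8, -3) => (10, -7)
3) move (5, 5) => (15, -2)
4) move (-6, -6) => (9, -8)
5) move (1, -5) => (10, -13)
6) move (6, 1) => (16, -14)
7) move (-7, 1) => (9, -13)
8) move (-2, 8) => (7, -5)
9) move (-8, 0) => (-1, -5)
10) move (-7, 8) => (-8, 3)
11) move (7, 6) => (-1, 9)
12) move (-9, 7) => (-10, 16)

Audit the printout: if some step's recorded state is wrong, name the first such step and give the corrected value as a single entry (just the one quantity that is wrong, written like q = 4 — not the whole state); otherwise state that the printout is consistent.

step 1: x = -1 + (3) = 2, y = 4 + (-8) = -4 -> confirmed correct
step 2: x = 2 + (8) = 10, y = -4 + (-3) = -7 -> confirmed correct
step 3: x = 10 + (5) = 15, y = -7 + (5) = -2 -> consistent with the printout
step 4: x = 15 + (-6) = 9, y = -2 + (-6) = -8 -> consistent with the printout
step 5: x = 9 + (1) = 10, y = -8 + (-5) = -13 -> agrees with the printout
step 6: x = 10 + (6) = 16, y = -13 + (1) = -12 -> first mismatch against the printout
So the first discrepancy is step 6, where the right value is y = -12.

step 6, y = -12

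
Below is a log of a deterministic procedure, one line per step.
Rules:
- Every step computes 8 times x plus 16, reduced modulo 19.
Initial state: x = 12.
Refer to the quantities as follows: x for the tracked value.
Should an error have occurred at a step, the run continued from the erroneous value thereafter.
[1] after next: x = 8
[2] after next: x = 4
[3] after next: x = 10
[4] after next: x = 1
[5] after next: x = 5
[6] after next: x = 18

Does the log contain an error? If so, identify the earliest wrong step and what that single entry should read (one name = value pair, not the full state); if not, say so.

Step 1: x = (8*12 + 16) mod 19 = 17 — first mismatch against the log.
First deviation found at step 1; the corrected entry is x = 17.

step 1, x = 17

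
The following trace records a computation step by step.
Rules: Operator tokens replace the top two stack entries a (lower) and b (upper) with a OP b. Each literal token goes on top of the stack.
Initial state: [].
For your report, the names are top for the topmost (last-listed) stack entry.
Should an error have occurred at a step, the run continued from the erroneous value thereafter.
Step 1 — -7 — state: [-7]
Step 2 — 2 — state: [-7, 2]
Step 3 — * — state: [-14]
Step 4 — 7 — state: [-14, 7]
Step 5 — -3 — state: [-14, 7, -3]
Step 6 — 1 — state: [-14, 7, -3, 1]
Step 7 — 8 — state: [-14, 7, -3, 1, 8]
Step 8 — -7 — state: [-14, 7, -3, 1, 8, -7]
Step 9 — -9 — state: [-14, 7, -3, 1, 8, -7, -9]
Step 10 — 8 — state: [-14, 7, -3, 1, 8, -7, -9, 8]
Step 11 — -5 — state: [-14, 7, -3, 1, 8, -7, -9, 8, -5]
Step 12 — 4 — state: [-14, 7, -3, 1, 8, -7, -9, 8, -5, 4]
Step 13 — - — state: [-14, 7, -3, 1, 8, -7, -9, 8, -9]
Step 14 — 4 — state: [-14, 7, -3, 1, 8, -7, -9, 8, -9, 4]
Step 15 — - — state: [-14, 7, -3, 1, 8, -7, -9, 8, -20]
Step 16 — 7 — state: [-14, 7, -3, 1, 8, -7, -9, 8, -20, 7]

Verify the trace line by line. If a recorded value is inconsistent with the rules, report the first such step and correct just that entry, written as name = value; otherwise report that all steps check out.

Recomputing the run from the initial state:
step 1: [-7]
step 2: [-7, 2]
step 3: [-14]
step 4: [-14, 7]
step 5: [-14, 7, -3]
step 6: [-14, 7, -3, 1]
step 7: [-14, 7, -3, 1, 8]
step 8: [-14, 7, -3, 1, 8, -7]
step 9: [-14, 7, -3, 1, 8, -7, -9]
step 10: [-14, 7, -3, 1, 8, -7, -9, 8]
step 11: [-14, 7, -3, 1, 8, -7, -9, 8, -5]
step 12: [-14, 7, -3, 1, 8, -7, -9, 8, -5, 4]
step 13: [-14, 7, -3, 1, 8, -7, -9, 8, -9]
step 14: [-14, 7, -3, 1, 8, -7, -9, 8, -9, 4]
step 15: [-14, 7, -3, 1, 8, -7, -9, 8, -13]
step 16: [-14, 7, -3, 1, 8, -7, -9, 8, -13, 7]
The first disagreement with the trace is at step 15, where the value should be top = -13.

step 15, top = -13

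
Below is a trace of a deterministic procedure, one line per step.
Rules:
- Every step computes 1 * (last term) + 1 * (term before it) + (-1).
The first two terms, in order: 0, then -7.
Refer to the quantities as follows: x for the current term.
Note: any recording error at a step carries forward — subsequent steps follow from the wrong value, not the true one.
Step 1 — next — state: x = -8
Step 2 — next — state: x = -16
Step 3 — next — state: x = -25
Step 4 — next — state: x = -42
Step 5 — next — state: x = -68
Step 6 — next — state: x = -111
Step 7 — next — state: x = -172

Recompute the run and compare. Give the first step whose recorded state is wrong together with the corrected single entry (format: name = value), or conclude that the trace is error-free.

Recomputing the run from the initial state:
step 1: x = -8
step 2: x = -16
step 3: x = -25
step 4: x = -42
step 5: x = -68
step 6: x = -111
step 7: x = -180
The first disagreement with the trace is at step 7, where the value should be x = -180.

step 7, x = -180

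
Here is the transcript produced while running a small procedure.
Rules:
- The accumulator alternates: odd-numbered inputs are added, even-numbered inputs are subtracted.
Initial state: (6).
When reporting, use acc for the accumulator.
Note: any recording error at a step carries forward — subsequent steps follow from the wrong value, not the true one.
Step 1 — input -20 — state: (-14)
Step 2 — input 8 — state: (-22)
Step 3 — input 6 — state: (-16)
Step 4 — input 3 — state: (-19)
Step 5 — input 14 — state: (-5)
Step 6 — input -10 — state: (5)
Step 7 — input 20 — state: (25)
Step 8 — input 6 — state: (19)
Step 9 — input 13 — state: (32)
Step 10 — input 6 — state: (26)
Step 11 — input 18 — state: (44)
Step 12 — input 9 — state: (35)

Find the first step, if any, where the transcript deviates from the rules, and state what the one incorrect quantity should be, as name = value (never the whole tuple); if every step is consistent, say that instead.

Step 1: acc = 6 + -20 = -14 — in agreement.
Step 2: acc = -14 - 8 = -22 — consistent with the transcript.
Step 3: acc = -22 + 6 = -16 — exactly as logged.
Step 4: acc = -16 - 3 = -19 — verified.
Step 5: acc = -19 + 14 = -5 — verified.
Step 6: acc = -5 - -10 = 5 — verified.
Step 7: acc = 5 + 20 = 25 — no discrepancy.
Step 8: acc = 25 - 6 = 19 — confirmed correct.
Step 9: acc = 19 + 13 = 32 — no discrepancy.
Step 10: acc = 32 - 6 = 26 — consistent with the transcript.
Step 11: acc = 26 + 18 = 44 — no discrepancy.
Step 12: acc = 44 - 9 = 35 — matches.
No step deviates from the rules.

no error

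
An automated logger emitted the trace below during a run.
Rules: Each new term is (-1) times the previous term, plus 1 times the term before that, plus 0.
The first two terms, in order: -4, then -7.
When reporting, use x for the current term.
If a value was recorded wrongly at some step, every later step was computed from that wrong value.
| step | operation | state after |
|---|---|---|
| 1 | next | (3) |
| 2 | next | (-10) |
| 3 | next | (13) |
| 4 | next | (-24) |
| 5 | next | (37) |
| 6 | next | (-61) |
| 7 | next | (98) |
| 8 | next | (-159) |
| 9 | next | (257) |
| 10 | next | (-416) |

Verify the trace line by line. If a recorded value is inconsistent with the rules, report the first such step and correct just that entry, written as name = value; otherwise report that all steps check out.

Recomputing the run from the initial state:
step 1: x = 3
step 2: x = -10
step 3: x = 13
step 4: x = -23
step 5: x = 36
step 6: x = -59
step 7: x = 95
step 8: x = -154
step 9: x = 249
step 10: x = -403
The first disagreement with the trace is at step 4, where the value should be x = -23.

step 4, x = -23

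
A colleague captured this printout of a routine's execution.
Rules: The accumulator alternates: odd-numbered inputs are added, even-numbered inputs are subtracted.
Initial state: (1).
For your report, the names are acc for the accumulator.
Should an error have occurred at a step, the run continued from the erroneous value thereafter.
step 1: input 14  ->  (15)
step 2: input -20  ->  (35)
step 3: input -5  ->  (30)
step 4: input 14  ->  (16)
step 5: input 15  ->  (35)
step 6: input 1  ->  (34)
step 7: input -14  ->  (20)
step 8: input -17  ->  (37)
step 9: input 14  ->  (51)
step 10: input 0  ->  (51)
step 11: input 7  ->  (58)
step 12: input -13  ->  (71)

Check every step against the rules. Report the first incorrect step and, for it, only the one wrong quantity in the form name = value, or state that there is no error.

step 5, acc = 31

Recomputing the run from the initial state:
step 1: acc = 15
step 2: acc = 35
step 3: acc = 30
step 4: acc = 16
step 5: acc = 31
step 6: acc = 30
step 7: acc = 16
step 8: acc = 33
step 9: acc = 47
step 10: acc = 47
step 11: acc = 54
step 12: acc = 67
The first disagreement with the printout is at step 5, where the value should be acc = 31.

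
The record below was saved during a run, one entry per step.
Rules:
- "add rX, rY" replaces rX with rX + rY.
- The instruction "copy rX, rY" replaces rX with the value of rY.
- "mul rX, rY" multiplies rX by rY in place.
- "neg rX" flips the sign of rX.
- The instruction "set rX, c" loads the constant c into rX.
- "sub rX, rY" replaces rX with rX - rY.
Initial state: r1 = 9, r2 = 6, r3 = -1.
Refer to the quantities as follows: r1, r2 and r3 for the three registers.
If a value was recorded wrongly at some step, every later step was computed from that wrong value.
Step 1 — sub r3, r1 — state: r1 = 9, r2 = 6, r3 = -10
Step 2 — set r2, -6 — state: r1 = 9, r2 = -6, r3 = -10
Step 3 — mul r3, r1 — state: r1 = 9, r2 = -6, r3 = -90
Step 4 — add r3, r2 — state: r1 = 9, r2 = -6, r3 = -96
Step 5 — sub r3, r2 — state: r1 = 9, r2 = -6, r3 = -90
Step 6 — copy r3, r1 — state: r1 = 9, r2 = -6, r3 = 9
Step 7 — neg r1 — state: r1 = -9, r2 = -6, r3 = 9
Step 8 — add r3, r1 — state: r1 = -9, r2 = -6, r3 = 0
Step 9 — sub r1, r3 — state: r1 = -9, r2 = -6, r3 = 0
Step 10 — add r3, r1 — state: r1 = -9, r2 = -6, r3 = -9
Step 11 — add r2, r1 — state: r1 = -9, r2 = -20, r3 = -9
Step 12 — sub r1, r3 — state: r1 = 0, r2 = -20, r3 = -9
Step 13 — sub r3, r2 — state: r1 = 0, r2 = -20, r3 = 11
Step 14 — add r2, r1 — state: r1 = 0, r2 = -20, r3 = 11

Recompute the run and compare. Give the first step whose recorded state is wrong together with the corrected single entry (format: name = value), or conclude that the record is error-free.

step 11, r2 = -15

1. r3 = -1 - 9 = -10 (exactly as logged)
2. r2 = -6 (agrees with the record)
3. r3 = -10 * 9 = -90 (in agreement)
4. r3 = -90 + -6 = -96 (same as recorded)
5. r3 = -96 - -6 = -90 (consistent with the record)
6. r3 = 9 (exactly as logged)
7. r1 = -(9) = -9 (verified)
8. r3 = 9 + -9 = 0 (in agreement)
9. r1 = -9 - 0 = -9 (in agreement)
10. r3 = 0 + -9 = -9 (agrees with the record)
11. r2 = -6 + -9 = -15 (the recorded entry deviates here)
That makes step 11 the first incorrect line — r2 = -15 is what it should show.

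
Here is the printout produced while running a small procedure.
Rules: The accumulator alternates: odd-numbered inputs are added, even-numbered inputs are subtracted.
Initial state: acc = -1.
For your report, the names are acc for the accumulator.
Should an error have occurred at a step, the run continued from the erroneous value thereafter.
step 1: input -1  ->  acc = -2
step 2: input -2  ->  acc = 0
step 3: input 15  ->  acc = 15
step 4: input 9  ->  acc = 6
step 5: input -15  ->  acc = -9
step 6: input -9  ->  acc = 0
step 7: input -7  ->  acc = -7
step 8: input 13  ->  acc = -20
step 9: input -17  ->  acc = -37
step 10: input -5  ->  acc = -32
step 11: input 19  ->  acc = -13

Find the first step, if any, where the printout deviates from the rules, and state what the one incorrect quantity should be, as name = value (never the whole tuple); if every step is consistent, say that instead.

no error

1. acc = -1 + -1 = -2 (verified)
2. acc = -2 - -2 = 0 (matches)
3. acc = 0 + 15 = 15 (matches)
4. acc = 15 - 9 = 6 (checks out)
5. acc = 6 + -15 = -9 (no discrepancy)
6. acc = -9 - -9 = 0 (verified)
7. acc = 0 + -7 = -7 (confirmed correct)
8. acc = -7 - 13 = -20 (verified)
9. acc = -20 + -17 = -37 (exactly as logged)
10. acc = -37 - -5 = -32 (matches)
11. acc = -32 + 19 = -13 (confirmed correct)
The whole run recomputes cleanly — no discrepancies.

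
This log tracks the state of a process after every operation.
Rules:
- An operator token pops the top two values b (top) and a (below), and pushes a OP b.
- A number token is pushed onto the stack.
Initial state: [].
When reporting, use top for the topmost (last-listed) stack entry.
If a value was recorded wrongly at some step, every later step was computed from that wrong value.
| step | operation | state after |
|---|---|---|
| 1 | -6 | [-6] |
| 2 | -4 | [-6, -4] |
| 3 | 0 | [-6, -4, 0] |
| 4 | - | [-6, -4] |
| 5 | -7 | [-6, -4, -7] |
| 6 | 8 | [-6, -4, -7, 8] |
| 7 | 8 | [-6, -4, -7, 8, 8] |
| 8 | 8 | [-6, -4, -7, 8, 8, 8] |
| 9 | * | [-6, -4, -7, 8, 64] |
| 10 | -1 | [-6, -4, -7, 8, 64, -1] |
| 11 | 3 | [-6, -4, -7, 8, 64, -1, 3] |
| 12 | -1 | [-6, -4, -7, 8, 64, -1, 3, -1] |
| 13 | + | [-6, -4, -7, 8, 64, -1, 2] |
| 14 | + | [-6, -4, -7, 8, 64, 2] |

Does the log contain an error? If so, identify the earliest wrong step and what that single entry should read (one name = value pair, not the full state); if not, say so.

step 14, top = 1

1. push -6: top = -6 (matches)
2. push -4: top = -4 (verified)
3. push 0: top = 0 (consistent with the log)
4. -4 - 0 = -4 (agrees with the log)
5. push -7: top = -7 (matches)
6. push 8: top = 8 (in agreement)
7. push 8: top = 8 (confirmed correct)
8. push 8: top = 8 (exactly as logged)
9. 8 * 8 = 64 (in agreement)
10. push -1: top = -1 (confirmed correct)
11. push 3: top = 3 (verified)
12. push -1: top = -1 (exactly as logged)
13. 3 + -1 = 2 (confirmed correct)
14. -1 + 2 = 1 (this is not what the log shows)
First incorrect step: 14; the correct value is top = 1.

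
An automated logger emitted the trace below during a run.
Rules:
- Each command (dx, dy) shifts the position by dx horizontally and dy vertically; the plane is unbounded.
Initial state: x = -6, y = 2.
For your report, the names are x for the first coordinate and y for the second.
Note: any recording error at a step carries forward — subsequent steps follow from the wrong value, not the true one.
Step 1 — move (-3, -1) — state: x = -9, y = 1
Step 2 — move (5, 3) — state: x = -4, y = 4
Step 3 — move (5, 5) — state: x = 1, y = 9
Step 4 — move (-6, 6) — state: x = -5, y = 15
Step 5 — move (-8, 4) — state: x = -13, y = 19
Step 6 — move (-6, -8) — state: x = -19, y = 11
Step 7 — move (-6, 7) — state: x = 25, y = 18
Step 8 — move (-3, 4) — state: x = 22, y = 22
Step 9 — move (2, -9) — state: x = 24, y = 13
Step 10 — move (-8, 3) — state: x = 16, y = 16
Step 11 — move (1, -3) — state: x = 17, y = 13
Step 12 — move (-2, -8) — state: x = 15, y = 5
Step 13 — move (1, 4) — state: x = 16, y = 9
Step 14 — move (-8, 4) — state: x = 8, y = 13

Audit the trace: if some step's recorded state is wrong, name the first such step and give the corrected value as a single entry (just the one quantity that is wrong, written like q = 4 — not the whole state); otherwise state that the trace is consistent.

step 7, x = -25

step 1: x = -6 + (-3) = -9, y = 2 + (-1) = 1 -> in agreement
step 2: x = -9 + (5) = -4, y = 1 + (3) = 4 -> agrees with the trace
step 3: x = -4 + (5) = 1, y = 4 + (5) = 9 -> matches
step 4: x = 1 + (-6) = -5, y = 9 + (6) = 15 -> consistent with the trace
step 5: x = -5 + (-8) = -13, y = 15 + (4) = 19 -> consistent with the trace
step 6: x = -13 + (-6) = -19, y = 19 + (-8) = 11 -> same as recorded
step 7: x = -19 + (-6) = -25, y = 11 + (7) = 18 -> a discrepancy with the trace
So the first discrepancy is step 7, where the right value is x = -25.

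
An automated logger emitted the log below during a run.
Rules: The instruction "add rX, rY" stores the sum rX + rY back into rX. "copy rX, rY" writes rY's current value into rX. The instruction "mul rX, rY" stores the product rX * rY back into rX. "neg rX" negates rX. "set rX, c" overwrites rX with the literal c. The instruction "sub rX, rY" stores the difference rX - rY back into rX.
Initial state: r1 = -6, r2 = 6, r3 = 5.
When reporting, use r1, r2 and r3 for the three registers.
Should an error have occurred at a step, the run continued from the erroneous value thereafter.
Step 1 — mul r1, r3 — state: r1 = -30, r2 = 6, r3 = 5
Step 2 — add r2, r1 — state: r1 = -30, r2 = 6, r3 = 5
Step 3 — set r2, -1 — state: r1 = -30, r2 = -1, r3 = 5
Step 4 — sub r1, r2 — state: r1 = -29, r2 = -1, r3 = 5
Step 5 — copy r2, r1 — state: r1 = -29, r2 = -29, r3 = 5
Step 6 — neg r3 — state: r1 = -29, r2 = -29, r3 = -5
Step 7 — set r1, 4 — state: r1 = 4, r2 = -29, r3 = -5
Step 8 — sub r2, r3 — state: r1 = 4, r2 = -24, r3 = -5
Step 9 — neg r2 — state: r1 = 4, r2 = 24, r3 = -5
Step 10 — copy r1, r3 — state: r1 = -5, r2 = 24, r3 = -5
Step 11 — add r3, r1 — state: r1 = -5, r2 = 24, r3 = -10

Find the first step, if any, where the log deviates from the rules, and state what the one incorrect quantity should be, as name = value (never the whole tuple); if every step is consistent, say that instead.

step 1: r1 = -6 * 5 = -30 -> verified
step 2: r2 = 6 + -30 = -24 -> the log has a different value
Step 2 is the first one off; corrected, r2 = -24.

step 2, r2 = -24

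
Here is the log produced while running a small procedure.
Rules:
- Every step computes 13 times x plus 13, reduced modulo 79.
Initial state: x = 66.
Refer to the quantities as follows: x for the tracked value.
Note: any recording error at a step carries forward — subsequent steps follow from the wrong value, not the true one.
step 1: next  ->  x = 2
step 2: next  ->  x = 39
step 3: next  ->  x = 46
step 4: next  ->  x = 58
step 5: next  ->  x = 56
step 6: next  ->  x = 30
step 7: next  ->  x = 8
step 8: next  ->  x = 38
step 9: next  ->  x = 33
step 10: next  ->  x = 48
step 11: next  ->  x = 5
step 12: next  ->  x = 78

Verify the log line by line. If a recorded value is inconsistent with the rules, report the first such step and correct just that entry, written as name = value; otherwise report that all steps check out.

step 10, x = 47

1. x = (13*66 + 13) mod 79 = 2 (in agreement)
2. x = (13*2 + 13) mod 79 = 39 (checks out)
3. x = (13*39 + 13) mod 79 = 46 (matches)
4. x = (13*46 + 13) mod 79 = 58 (verified)
5. x = (13*58 + 13) mod 79 = 56 (in agreement)
6. x = (13*56 + 13) mod 79 = 30 (verified)
7. x = (13*30 + 13) mod 79 = 8 (matches)
8. x = (13*8 + 13) mod 79 = 38 (in agreement)
9. x = (13*38 + 13) mod 79 = 33 (matches)
10. x = (13*33 + 13) mod 79 = 47 (a discrepancy with the log)
That makes step 10 the first incorrect line — x = 47 is what it should show.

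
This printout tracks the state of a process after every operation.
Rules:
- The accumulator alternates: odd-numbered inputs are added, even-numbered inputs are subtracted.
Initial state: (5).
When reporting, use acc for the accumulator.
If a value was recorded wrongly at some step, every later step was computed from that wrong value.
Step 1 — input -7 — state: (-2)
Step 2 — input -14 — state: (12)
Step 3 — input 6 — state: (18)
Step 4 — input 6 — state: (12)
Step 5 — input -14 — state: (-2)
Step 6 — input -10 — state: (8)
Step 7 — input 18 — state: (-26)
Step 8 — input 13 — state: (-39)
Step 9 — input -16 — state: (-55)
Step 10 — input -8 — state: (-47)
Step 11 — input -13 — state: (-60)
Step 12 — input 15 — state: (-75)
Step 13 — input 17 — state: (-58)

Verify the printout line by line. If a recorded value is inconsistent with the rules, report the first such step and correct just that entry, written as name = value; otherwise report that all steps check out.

step 7, acc = 26

Recomputing the run from the initial state:
step 1: acc = -2
step 2: acc = 12
step 3: acc = 18
step 4: acc = 12
step 5: acc = -2
step 6: acc = 8
step 7: acc = 26
step 8: acc = 13
step 9: acc = -3
step 10: acc = 5
step 11: acc = -8
step 12: acc = -23
step 13: acc = -6
The first disagreement with the printout is at step 7, where the value should be acc = 26.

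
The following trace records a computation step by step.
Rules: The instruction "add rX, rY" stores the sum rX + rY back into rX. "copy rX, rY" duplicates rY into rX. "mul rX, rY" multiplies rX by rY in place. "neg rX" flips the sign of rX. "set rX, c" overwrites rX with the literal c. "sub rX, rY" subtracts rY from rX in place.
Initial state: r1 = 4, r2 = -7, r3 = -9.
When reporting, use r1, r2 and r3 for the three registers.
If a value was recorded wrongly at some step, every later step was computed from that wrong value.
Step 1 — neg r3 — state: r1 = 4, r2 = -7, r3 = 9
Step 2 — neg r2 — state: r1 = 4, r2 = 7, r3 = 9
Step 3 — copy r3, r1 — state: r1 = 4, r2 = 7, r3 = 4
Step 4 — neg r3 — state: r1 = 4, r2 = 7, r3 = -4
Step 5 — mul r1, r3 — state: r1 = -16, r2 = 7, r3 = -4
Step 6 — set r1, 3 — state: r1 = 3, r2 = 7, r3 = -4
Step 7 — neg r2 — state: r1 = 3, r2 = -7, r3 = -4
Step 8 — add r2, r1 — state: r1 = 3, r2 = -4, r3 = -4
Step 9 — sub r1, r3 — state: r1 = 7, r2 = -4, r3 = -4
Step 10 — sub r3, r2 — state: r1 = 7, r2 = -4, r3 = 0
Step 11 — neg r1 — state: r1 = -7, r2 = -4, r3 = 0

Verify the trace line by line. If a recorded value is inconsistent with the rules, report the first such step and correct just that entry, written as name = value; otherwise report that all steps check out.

1. r3 = -(-9) = 9 (agrees with the trace)
2. r2 = -(-7) = 7 (exactly as logged)
3. r3 = 4 (in agreement)
4. r3 = -(4) = -4 (consistent with the trace)
5. r1 = 4 * -4 = -16 (checks out)
6. r1 = 3 (consistent with the trace)
7. r2 = -(7) = -7 (in agreement)
8. r2 = -7 + 3 = -4 (exactly as logged)
9. r1 = 3 - -4 = 7 (agrees with the trace)
10. r3 = -4 - -4 = 0 (confirmed correct)
11. r1 = -(7) = -7 (same as recorded)
No step deviates from the rules.

no error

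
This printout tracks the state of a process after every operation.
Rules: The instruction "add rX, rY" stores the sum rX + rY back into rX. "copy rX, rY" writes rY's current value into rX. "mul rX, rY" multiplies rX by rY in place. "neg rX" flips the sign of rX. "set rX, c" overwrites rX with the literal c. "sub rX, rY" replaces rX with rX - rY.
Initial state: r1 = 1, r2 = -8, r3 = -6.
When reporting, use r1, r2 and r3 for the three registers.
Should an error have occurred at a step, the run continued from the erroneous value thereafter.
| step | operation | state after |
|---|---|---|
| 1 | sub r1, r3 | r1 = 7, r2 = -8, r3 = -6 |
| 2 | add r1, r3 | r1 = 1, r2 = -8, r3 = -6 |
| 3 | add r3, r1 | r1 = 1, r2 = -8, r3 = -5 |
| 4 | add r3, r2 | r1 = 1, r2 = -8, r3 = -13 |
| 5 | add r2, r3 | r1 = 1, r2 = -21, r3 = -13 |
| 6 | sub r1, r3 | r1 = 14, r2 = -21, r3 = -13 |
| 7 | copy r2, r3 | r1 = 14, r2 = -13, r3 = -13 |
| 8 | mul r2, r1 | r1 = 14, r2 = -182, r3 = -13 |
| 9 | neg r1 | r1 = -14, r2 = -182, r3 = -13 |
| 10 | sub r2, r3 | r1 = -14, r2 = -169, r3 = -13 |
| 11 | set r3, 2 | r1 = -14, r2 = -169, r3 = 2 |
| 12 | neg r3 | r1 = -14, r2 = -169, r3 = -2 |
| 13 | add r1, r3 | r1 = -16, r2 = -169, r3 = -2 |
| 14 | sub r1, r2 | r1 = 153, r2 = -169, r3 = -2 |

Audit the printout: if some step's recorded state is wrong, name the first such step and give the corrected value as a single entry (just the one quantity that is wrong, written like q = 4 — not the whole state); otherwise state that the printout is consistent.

step 1: r1 = 1 - -6 = 7 -> same as recorded
step 2: r1 = 7 + -6 = 1 -> exactly as logged
step 3: r3 = -6 + 1 = -5 -> in agreement
step 4: r3 = -5 + -8 = -13 -> checks out
step 5: r2 = -8 + -13 = -21 -> exactly as logged
step 6: r1 = 1 - -13 = 14 -> confirmed correct
step 7: r2 = -13 -> no discrepancy
step 8: r2 = -13 * 14 = -182 -> same as recorded
step 9: r1 = -(14) = -14 -> confirmed correct
step 10: r2 = -182 - -13 = -169 -> checks out
step 11: r3 = 2 -> consistent with the printout
step 12: r3 = -(2) = -2 -> confirmed correct
step 13: r1 = -14 + -2 = -16 -> consistent with the printout
step 14: r1 = -16 - -169 = 153 -> verified
Nothing is out of place; the run is error-free.

no error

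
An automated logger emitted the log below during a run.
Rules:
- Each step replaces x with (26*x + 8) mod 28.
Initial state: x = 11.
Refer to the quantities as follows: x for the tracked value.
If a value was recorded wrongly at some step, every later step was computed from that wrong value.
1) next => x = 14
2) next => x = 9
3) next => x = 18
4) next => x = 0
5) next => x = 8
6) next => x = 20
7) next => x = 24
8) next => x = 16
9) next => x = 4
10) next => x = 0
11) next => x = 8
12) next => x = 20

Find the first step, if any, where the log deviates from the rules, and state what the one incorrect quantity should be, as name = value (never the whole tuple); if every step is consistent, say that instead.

Recomputing the run from the initial state:
step 1: x = 14
step 2: x = 8
step 3: x = 20
step 4: x = 24
step 5: x = 16
step 6: x = 4
step 7: x = 0
step 8: x = 8
step 9: x = 20
step 10: x = 24
step 11: x = 16
step 12: x = 4
The first disagreement with the log is at step 2, where the value should be x = 8.

step 2, x = 8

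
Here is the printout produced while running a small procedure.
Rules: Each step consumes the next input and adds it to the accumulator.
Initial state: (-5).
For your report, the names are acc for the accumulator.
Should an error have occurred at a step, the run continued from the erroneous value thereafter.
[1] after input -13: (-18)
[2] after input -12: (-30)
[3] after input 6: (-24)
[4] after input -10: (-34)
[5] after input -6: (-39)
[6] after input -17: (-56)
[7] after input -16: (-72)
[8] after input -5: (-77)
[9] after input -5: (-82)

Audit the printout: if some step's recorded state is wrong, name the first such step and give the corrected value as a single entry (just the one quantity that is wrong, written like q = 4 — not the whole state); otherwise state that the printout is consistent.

step 5, acc = -40

Recomputing the run from the initial state:
step 1: acc = -18
step 2: acc = -30
step 3: acc = -24
step 4: acc = -34
step 5: acc = -40
step 6: acc = -57
step 7: acc = -73
step 8: acc = -78
step 9: acc = -83
The first disagreement with the printout is at step 5, where the value should be acc = -40.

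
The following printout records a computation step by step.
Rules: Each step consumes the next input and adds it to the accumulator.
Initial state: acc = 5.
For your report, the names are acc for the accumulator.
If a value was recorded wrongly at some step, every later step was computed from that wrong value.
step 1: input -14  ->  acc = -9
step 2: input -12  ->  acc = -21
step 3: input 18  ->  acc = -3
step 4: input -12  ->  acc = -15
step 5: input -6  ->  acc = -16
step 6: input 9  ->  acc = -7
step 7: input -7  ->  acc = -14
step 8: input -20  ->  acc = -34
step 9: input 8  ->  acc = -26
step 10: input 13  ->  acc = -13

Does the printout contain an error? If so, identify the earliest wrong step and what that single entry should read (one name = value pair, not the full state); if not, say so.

step 5, acc = -21

1. acc = 5 + -14 = -9 (consistent with the printout)
2. acc = -9 + -12 = -21 (confirmed correct)
3. acc = -21 + 18 = -3 (verified)
4. acc = -3 + -12 = -15 (no discrepancy)
5. acc = -15 + -6 = -21 (the printout has a different value)
First incorrect step: 5; the correct value is acc = -21.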